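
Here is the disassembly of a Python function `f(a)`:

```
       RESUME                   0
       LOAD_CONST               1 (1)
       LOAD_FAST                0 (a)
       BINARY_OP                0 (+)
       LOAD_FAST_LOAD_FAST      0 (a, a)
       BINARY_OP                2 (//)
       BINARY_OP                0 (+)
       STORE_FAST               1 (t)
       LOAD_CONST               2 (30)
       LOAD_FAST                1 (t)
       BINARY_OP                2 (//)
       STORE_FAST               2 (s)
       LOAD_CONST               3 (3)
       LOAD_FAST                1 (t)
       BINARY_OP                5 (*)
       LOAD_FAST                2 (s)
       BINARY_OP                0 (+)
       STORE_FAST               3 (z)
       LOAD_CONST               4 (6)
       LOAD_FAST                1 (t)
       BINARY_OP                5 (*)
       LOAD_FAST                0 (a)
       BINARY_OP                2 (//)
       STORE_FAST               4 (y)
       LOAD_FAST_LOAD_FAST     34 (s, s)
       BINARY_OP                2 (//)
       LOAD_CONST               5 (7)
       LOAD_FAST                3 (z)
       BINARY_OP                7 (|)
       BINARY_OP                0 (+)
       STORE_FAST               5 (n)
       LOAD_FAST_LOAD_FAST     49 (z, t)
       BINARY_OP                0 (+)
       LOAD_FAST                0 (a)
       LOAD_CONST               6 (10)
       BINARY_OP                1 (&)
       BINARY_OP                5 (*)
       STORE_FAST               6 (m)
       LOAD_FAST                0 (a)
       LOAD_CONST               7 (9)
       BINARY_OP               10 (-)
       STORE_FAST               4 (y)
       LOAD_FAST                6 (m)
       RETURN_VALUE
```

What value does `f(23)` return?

LOAD_CONST → push 1. Stack: [1]
LOAD_FAST a → push 23. Stack: [1, 23]
BINARY_OP + → 1 + 23 = 24. Stack: [24]
LOAD_FAST_LOAD_FAST a,a → push 23,23. Stack: [24, 23, 23]
BINARY_OP // → 23 // 23 = 1. Stack: [24, 1]
BINARY_OP + → 24 + 1 = 25. Stack: [25]
STORE_FAST t → t=25. Stack: []
LOAD_CONST → push 30. Stack: [30]
LOAD_FAST t → push 25. Stack: [30, 25]
BINARY_OP // → 30 // 25 = 1. Stack: [1]
STORE_FAST s → s=1. Stack: []
LOAD_CONST → push 3. Stack: [3]
LOAD_FAST t → push 25. Stack: [3, 25]
BINARY_OP * → 3 * 25 = 75. Stack: [75]
LOAD_FAST s → push 1. Stack: [75, 1]
BINARY_OP + → 75 + 1 = 76. Stack: [76]
STORE_FAST z → z=76. Stack: []
LOAD_CONST → push 6. Stack: [6]
LOAD_FAST t → push 25. Stack: [6, 25]
BINARY_OP * → 6 * 25 = 150. Stack: [150]
LOAD_FAST a → push 23. Stack: [150, 23]
BINARY_OP // → 150 // 23 = 6. Stack: [6]
STORE_FAST y → y=6. Stack: []
LOAD_FAST_LOAD_FAST s,s → push 1,1. Stack: [1, 1]
BINARY_OP // → 1 // 1 = 1. Stack: [1]
LOAD_CONST → push 7. Stack: [1, 7]
LOAD_FAST z → push 76. Stack: [1, 7, 76]
BINARY_OP | → 7 | 76 = 79. Stack: [1, 79]
BINARY_OP + → 1 + 79 = 80. Stack: [80]
STORE_FAST n → n=80. Stack: []
LOAD_FAST_LOAD_FAST z,t → push 76,25. Stack: [76, 25]
BINARY_OP + → 76 + 25 = 101. Stack: [101]
LOAD_FAST a → push 23. Stack: [101, 23]
LOAD_CONST → push 10. Stack: [101, 23, 10]
BINARY_OP & → 23 & 10 = 2. Stack: [101, 2]
BINARY_OP * → 101 * 2 = 202. Stack: [202]
STORE_FAST m → m=202. Stack: []
LOAD_FAST a → push 23. Stack: [23]
LOAD_CONST → push 9. Stack: [23, 9]
BINARY_OP - → 23 - 9 = 14. Stack: [14]
STORE_FAST y → y=14. Stack: []
LOAD_FAST m → push 202. Stack: [202]
RETURN_VALUE → return 202.

202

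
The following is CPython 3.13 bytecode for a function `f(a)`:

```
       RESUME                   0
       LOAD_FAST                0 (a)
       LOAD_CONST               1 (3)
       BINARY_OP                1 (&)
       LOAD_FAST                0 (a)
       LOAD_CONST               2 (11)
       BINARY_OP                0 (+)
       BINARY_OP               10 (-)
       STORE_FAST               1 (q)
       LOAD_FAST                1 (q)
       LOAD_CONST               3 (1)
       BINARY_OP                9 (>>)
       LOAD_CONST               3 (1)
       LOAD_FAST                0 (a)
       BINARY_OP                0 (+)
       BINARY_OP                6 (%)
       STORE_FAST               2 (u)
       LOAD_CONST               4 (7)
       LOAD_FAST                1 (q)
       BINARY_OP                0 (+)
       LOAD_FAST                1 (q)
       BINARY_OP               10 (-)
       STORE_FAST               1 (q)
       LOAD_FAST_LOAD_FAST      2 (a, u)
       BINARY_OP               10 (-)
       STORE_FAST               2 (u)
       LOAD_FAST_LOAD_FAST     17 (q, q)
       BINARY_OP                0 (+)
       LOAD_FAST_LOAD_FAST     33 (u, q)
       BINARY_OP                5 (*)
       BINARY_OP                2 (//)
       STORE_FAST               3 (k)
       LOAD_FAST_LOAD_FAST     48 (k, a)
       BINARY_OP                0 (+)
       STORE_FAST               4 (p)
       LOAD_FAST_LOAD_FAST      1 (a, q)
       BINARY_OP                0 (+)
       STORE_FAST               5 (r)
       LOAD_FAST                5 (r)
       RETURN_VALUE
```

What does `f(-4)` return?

LOAD_FAST a → push -4. Stack: [-4]
LOAD_CONST → push 3. Stack: [-4, 3]
BINARY_OP & → -4 & 3 = 0. Stack: [0]
LOAD_FAST a → push -4. Stack: [0, -4]
LOAD_CONST → push 11. Stack: [0, -4, 11]
BINARY_OP + → -4 + 11 = 7. Stack: [0, 7]
BINARY_OP - → 0 - 7 = -7. Stack: [-7]
STORE_FAST q → q=-7. Stack: []
LOAD_FAST q → push -7. Stack: [-7]
LOAD_CONST → push 1. Stack: [-7, 1]
BINARY_OP >> → -7 >> 1 = -4. Stack: [-4]
LOAD_CONST → push 1. Stack: [-4, 1]
LOAD_FAST a → push -4. Stack: [-4, 1, -4]
BINARY_OP + → 1 + -4 = -3. Stack: [-4, -3]
BINARY_OP % → -4 % -3 = -1. Stack: [-1]
STORE_FAST u → u=-1. Stack: []
LOAD_CONST → push 7. Stack: [7]
LOAD_FAST q → push -7. Stack: [7, -7]
BINARY_OP + → 7 + -7 = 0. Stack: [0]
LOAD_FAST q → push -7. Stack: [0, -7]
BINARY_OP - → 0 - -7 = 7. Stack: [7]
STORE_FAST q → q=7. Stack: []
LOAD_FAST_LOAD_FAST a,u → push -4,-1. Stack: [-4, -1]
BINARY_OP - → -4 - -1 = -3. Stack: [-3]
STORE_FAST u → u=-3. Stack: []
LOAD_FAST_LOAD_FAST q,q → push 7,7. Stack: [7, 7]
BINARY_OP + → 7 + 7 = 14. Stack: [14]
LOAD_FAST_LOAD_FAST u,q → push -3,7. Stack: [14, -3, 7]
BINARY_OP * → -3 * 7 = -21. Stack: [14, -21]
BINARY_OP // → 14 // -21 = -1. Stack: [-1]
STORE_FAST k → k=-1. Stack: []
LOAD_FAST_LOAD_FAST k,a → push -1,-4. Stack: [-1, -4]
BINARY_OP + → -1 + -4 = -5. Stack: [-5]
STORE_FAST p → p=-5. Stack: []
LOAD_FAST_LOAD_FAST a,q → push -4,7. Stack: [-4, 7]
BINARY_OP + → -4 + 7 = 3. Stack: [3]
STORE_FAST r → r=3. Stack: []
LOAD_FAST r → push 3. Stack: [3]
RETURN_VALUE → return 3.

3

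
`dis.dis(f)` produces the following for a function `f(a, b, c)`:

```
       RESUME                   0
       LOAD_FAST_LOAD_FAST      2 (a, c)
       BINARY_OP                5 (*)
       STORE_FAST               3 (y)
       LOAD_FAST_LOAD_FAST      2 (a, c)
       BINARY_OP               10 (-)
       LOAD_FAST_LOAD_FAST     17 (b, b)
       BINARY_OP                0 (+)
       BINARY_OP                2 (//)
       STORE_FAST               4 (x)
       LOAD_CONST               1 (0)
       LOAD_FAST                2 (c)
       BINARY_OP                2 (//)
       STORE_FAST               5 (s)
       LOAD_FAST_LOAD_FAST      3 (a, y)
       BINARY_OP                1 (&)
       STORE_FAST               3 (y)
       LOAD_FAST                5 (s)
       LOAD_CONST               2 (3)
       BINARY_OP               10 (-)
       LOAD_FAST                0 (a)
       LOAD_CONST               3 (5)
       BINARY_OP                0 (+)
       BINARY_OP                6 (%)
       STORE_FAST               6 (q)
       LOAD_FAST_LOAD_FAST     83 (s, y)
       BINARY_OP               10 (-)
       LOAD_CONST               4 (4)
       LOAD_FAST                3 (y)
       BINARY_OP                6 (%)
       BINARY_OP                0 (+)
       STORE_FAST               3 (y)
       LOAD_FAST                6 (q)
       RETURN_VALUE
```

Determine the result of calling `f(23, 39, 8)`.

25

LOAD_FAST_LOAD_FAST a,c → push 23,8. Stack: [23, 8]
BINARY_OP * → 23 * 8 = 184. Stack: [184]
STORE_FAST y → y=184. Stack: []
LOAD_FAST_LOAD_FAST a,c → push 23,8. Stack: [23, 8]
BINARY_OP - → 23 - 8 = 15. Stack: [15]
LOAD_FAST_LOAD_FAST b,b → push 39,39. Stack: [15, 39, 39]
BINARY_OP + → 39 + 39 = 78. Stack: [15, 78]
BINARY_OP // → 15 // 78 = 0. Stack: [0]
STORE_FAST x → x=0. Stack: []
LOAD_CONST → push 0. Stack: [0]
LOAD_FAST c → push 8. Stack: [0, 8]
BINARY_OP // → 0 // 8 = 0. Stack: [0]
STORE_FAST s → s=0. Stack: []
LOAD_FAST_LOAD_FAST a,y → push 23,184. Stack: [23, 184]
BINARY_OP & → 23 & 184 = 16. Stack: [16]
STORE_FAST y → y=16. Stack: []
LOAD_FAST s → push 0. Stack: [0]
LOAD_CONST → push 3. Stack: [0, 3]
BINARY_OP - → 0 - 3 = -3. Stack: [-3]
LOAD_FAST a → push 23. Stack: [-3, 23]
LOAD_CONST → push 5. Stack: [-3, 23, 5]
BINARY_OP + → 23 + 5 = 28. Stack: [-3, 28]
BINARY_OP % → -3 % 28 = 25. Stack: [25]
STORE_FAST q → q=25. Stack: []
LOAD_FAST_LOAD_FAST s,y → push 0,16. Stack: [0, 16]
BINARY_OP - → 0 - 16 = -16. Stack: [-16]
LOAD_CONST → push 4. Stack: [-16, 4]
LOAD_FAST y → push 16. Stack: [-16, 4, 16]
BINARY_OP % → 4 % 16 = 4. Stack: [-16, 4]
BINARY_OP + → -16 + 4 = -12. Stack: [-12]
STORE_FAST y → y=-12. Stack: []
LOAD_FAST q → push 25. Stack: [25]
RETURN_VALUE → return 25.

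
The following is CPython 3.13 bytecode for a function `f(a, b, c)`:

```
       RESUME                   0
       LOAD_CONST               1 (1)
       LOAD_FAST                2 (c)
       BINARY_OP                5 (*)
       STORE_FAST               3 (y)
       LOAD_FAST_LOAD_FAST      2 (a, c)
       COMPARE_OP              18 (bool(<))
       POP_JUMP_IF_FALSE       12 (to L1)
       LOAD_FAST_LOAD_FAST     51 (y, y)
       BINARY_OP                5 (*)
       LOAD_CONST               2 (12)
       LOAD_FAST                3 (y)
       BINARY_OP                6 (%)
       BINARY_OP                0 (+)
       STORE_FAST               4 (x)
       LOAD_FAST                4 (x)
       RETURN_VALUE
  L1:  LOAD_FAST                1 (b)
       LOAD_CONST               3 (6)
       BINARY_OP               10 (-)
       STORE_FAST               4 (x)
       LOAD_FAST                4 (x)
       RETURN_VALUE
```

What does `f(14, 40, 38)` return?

LOAD_CONST → push 1. Stack: [1]
LOAD_FAST c → push 38. Stack: [1, 38]
BINARY_OP * → 1 * 38 = 38. Stack: [38]
STORE_FAST y → y=38. Stack: []
LOAD_FAST_LOAD_FAST a,c → push 14,38. Stack: [14, 38]
COMPARE_OP bool(<) → 14 vs 38 = True. Stack: [True]
POP_JUMP_IF_FALSE → pop True; no jump. Stack: []
LOAD_FAST_LOAD_FAST y,y → push 38,38. Stack: [38, 38]
BINARY_OP * → 38 * 38 = 1444. Stack: [1444]
LOAD_CONST → push 12. Stack: [1444, 12]
LOAD_FAST y → push 38. Stack: [1444, 12, 38]
BINARY_OP % → 12 % 38 = 12. Stack: [1444, 12]
BINARY_OP + → 1444 + 12 = 1456. Stack: [1456]
STORE_FAST x → x=1456. Stack: []
LOAD_FAST x → push 1456. Stack: [1456]
RETURN_VALUE → return 1456.

1456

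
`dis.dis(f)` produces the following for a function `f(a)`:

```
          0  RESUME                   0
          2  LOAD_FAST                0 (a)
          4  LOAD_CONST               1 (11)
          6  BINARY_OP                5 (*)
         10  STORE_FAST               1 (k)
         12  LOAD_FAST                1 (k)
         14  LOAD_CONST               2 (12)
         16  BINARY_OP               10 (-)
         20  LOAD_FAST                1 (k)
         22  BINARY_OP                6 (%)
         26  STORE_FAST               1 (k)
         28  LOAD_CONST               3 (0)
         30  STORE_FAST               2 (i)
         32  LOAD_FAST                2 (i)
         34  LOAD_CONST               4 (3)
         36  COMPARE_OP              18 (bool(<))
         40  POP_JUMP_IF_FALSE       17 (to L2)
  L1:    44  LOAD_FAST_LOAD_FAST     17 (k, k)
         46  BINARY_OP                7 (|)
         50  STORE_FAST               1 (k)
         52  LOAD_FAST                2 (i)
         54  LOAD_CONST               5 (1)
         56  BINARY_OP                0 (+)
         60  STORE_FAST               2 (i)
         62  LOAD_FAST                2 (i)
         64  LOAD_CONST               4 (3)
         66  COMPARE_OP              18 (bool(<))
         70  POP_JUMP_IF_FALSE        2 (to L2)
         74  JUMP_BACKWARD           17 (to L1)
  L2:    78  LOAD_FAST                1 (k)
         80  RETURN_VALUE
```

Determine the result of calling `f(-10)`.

LOAD_FAST a → push -10. Stack: [-10]
LOAD_CONST → push 11. Stack: [-10, 11]
BINARY_OP * → -10 * 11 = -110. Stack: [-110]
STORE_FAST k → k=-110. Stack: []
LOAD_FAST k → push -110. Stack: [-110]
LOAD_CONST → push 12. Stack: [-110, 12]
BINARY_OP - → -110 - 12 = -122. Stack: [-122]
LOAD_FAST k → push -110. Stack: [-122, -110]
BINARY_OP % → -122 % -110 = -12. Stack: [-12]
STORE_FAST k → k=-12. Stack: []
LOAD_CONST → push 0. Stack: [0]
STORE_FAST i → i=0. Stack: []
LOAD_FAST i → push 0. Stack: [0]
LOAD_CONST → push 3. Stack: [0, 3]
COMPARE_OP bool(<) → 0 vs 3 = True. Stack: [True]
POP_JUMP_IF_FALSE → pop True; no jump. Stack: []
LOAD_FAST_LOAD_FAST k,k → push -12,-12. Stack: [-12, -12]
BINARY_OP | → -12 | -12 = -12. Stack: [-12]
STORE_FAST k → k=-12. Stack: []
LOAD_FAST i → push 0. Stack: [0]
LOAD_CONST → push 1. Stack: [0, 1]
BINARY_OP + → 0 + 1 = 1. Stack: [1]
STORE_FAST i → i=1. Stack: []
LOAD_FAST i → push 1. Stack: [1]
LOAD_CONST → push 3. Stack: [1, 3]
COMPARE_OP bool(<) → 1 vs 3 = True. Stack: [True]
POP_JUMP_IF_FALSE → pop True; no jump. Stack: []
LOAD_FAST_LOAD_FAST k,k → push -12,-12. Stack: [-12, -12]
BINARY_OP | → -12 | -12 = -12. Stack: [-12]
STORE_FAST k → k=-12. Stack: []
LOAD_FAST i → push 1. Stack: [1]
LOAD_CONST → push 1. Stack: [1, 1]
BINARY_OP + → 1 + 1 = 2. Stack: [2]
STORE_FAST i → i=2. Stack: []
LOAD_FAST i → push 2. Stack: [2]
LOAD_CONST → push 3. Stack: [2, 3]
COMPARE_OP bool(<) → 2 vs 3 = True. Stack: [True]
POP_JUMP_IF_FALSE → pop True; no jump. Stack: []
LOAD_FAST_LOAD_FAST k,k → push -12,-12. Stack: [-12, -12]
BINARY_OP | → -12 | -12 = -12. Stack: [-12]
STORE_FAST k → k=-12. Stack: []
LOAD_FAST i → push 2. Stack: [2]
LOAD_CONST → push 1. Stack: [2, 1]
BINARY_OP + → 2 + 1 = 3. Stack: [3]
STORE_FAST i → i=3. Stack: []
LOAD_FAST i → push 3. Stack: [3]
LOAD_CONST → push 3. Stack: [3, 3]
COMPARE_OP bool(<) → 3 vs 3 = False. Stack: [False]
POP_JUMP_IF_FALSE → pop False; jump. Stack: []
LOAD_FAST k → push -12. Stack: [-12]
RETURN_VALUE → return -12.

-12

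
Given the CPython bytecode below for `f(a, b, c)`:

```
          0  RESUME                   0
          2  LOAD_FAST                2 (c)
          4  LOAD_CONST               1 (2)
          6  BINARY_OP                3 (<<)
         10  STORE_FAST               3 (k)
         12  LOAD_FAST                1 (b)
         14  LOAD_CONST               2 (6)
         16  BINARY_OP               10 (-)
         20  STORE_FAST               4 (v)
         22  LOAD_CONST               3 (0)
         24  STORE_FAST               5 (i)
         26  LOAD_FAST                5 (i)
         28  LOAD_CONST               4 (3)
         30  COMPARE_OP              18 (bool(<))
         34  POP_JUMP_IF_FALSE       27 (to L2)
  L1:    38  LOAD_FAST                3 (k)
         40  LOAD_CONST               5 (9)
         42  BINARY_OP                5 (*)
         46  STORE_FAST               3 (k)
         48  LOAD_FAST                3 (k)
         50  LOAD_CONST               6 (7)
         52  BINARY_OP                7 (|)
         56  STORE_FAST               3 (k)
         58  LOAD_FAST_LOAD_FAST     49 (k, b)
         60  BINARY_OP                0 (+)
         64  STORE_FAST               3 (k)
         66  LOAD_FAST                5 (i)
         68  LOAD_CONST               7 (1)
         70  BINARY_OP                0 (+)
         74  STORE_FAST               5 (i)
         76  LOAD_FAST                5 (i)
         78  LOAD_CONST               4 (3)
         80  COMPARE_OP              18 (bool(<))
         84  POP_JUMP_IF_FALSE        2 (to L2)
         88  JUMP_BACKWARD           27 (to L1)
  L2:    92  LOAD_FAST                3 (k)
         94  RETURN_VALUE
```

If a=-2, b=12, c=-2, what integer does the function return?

LOAD_FAST c → push -2
LOAD_CONST → push 2
BINARY_OP << → -2 << 2 = -8
STORE_FAST k → k=-8
LOAD_FAST b → push 12
LOAD_CONST → push 6
BINARY_OP - → 12 - 6 = 6
STORE_FAST v → v=6
LOAD_CONST → push 0
STORE_FAST i → i=0
LOAD_FAST i → push 0
LOAD_CONST → push 3
COMPARE_OP bool(<) → 0 vs 3 = True
POP_JUMP_IF_FALSE → pop True; no jump
LOAD_FAST k → push -8
LOAD_CONST → push 9
BINARY_OP * → -8 * 9 = -72
STORE_FAST k → k=-72
LOAD_FAST k → push -72
LOAD_CONST → push 7
BINARY_OP | → -72 | 7 = -65
STORE_FAST k → k=-65
LOAD_FAST_LOAD_FAST k,b → push -65,12
BINARY_OP + → -65 + 12 = -53
STORE_FAST k → k=-53
LOAD_FAST i → push 0
LOAD_CONST → push 1
BINARY_OP + → 0 + 1 = 1
STORE_FAST i → i=1
LOAD_FAST i → push 1
LOAD_CONST → push 3
COMPARE_OP bool(<) → 1 vs 3 = True
POP_JUMP_IF_FALSE → pop True; no jump
LOAD_FAST k → push -53
LOAD_CONST → push 9
BINARY_OP * → -53 * 9 = -477
STORE_FAST k → k=-477
LOAD_FAST k → push -477
LOAD_CONST → push 7
BINARY_OP | → -477 | 7 = -473
STORE_FAST k → k=-473
LOAD_FAST_LOAD_FAST k,b → push -473,12
BINARY_OP + → -473 + 12 = -461
STORE_FAST k → k=-461
LOAD_FAST i → push 1
LOAD_CONST → push 1
BINARY_OP + → 1 + 1 = 2
STORE_FAST i → i=2
LOAD_FAST i → push 2
LOAD_CONST → push 3
COMPARE_OP bool(<) → 2 vs 3 = True
POP_JUMP_IF_FALSE → pop True; no jump
LOAD_FAST k → push -461
LOAD_CONST → push 9
BINARY_OP * → -461 * 9 = -4149
STORE_FAST k → k=-4149
LOAD_FAST k → push -4149
LOAD_CONST → push 7
BINARY_OP | → -4149 | 7 = -4145
STORE_FAST k → k=-4145
LOAD_FAST_LOAD_FAST k,b → push -4145,12
BINARY_OP + → -4145 + 12 = -4133
STORE_FAST k → k=-4133
LOAD_FAST i → push 2
LOAD_CONST → push 1
BINARY_OP + → 2 + 1 = 3
STORE_FAST i → i=3
LOAD_FAST i → push 3
LOAD_CONST → push 3
COMPARE_OP bool(<) → 3 vs 3 = False
POP_JUMP_IF_FALSE → pop False; jump
LOAD_FAST k → push -4133
RETURN_VALUE → return -4133.

-4133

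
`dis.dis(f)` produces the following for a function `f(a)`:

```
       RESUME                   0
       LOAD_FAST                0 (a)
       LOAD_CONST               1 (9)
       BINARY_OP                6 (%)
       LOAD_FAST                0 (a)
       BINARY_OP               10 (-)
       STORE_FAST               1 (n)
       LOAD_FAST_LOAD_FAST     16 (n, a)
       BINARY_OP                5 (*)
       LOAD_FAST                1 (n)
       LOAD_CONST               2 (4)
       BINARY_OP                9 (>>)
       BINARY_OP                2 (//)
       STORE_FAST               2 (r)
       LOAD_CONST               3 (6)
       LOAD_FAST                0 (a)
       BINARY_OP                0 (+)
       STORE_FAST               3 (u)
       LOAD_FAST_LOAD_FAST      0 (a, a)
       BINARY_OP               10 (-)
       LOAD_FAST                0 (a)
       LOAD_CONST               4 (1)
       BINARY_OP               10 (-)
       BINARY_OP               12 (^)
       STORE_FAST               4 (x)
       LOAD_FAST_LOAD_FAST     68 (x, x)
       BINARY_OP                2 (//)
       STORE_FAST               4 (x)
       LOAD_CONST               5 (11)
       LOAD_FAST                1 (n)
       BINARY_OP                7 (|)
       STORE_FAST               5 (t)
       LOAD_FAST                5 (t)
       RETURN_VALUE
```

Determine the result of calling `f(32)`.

LOAD_FAST a → push 32. Stack: [32]
LOAD_CONST → push 9. Stack: [32, 9]
BINARY_OP % → 32 % 9 = 5. Stack: [5]
LOAD_FAST a → push 32. Stack: [5, 32]
BINARY_OP - → 5 - 32 = -27. Stack: [-27]
STORE_FAST n → n=-27. Stack: []
LOAD_FAST_LOAD_FAST n,a → push -27,32. Stack: [-27, 32]
BINARY_OP * → -27 * 32 = -864. Stack: [-864]
LOAD_FAST n → push -27. Stack: [-864, -27]
LOAD_CONST → push 4. Stack: [-864, -27, 4]
BINARY_OP >> → -27 >> 4 = -2. Stack: [-864, -2]
BINARY_OP // → -864 // -2 = 432. Stack: [432]
STORE_FAST r → r=432. Stack: []
LOAD_CONST → push 6. Stack: [6]
LOAD_FAST a → push 32. Stack: [6, 32]
BINARY_OP + → 6 + 32 = 38. Stack: [38]
STORE_FAST u → u=38. Stack: []
LOAD_FAST_LOAD_FAST a,a → push 32,32. Stack: [32, 32]
BINARY_OP - → 32 - 32 = 0. Stack: [0]
LOAD_FAST a → push 32. Stack: [0, 32]
LOAD_CONST → push 1. Stack: [0, 32, 1]
BINARY_OP - → 32 - 1 = 31. Stack: [0, 31]
BINARY_OP ^ → 0 ^ 31 = 31. Stack: [31]
STORE_FAST x → x=31. Stack: []
LOAD_FAST_LOAD_FAST x,x → push 31,31. Stack: [31, 31]
BINARY_OP // → 31 // 31 = 1. Stack: [1]
STORE_FAST x → x=1. Stack: []
LOAD_CONST → push 11. Stack: [11]
LOAD_FAST n → push -27. Stack: [11, -27]
BINARY_OP | → 11 | -27 = -17. Stack: [-17]
STORE_FAST t → t=-17. Stack: []
LOAD_FAST t → push -17. Stack: [-17]
RETURN_VALUE → return -17.

-17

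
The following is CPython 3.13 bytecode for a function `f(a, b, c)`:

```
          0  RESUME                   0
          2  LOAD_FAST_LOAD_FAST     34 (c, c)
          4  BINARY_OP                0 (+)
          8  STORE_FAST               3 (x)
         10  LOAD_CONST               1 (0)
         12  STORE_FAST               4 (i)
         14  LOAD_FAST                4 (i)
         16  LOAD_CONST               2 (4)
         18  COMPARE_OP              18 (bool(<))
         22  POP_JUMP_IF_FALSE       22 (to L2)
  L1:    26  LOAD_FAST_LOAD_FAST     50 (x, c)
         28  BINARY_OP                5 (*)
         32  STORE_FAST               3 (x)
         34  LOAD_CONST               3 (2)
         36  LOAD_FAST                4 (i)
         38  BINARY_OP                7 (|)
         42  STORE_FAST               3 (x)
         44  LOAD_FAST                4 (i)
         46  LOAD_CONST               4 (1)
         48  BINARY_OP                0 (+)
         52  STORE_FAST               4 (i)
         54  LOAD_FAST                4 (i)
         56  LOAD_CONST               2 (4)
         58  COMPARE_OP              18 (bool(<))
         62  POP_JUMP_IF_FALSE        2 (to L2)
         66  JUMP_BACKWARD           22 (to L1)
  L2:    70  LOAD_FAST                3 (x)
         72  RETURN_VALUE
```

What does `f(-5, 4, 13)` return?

3

LOAD_FAST_LOAD_FAST c,c → push 13,13
BINARY_OP + → 13 + 13 = 26
STORE_FAST x → x=26
LOAD_CONST → push 0
STORE_FAST i → i=0
LOAD_FAST i → push 0
LOAD_CONST → push 4
COMPARE_OP bool(<) → 0 vs 4 = True
POP_JUMP_IF_FALSE → pop True; no jump
LOAD_FAST_LOAD_FAST x,c → push 26,13
BINARY_OP * → 26 * 13 = 338
STORE_FAST x → x=338
LOAD_CONST → push 2
LOAD_FAST i → push 0
BINARY_OP | → 2 | 0 = 2
STORE_FAST x → x=2
LOAD_FAST i → push 0
LOAD_CONST → push 1
BINARY_OP + → 0 + 1 = 1
STORE_FAST i → i=1
LOAD_FAST i → push 1
LOAD_CONST → push 4
COMPARE_OP bool(<) → 1 vs 4 = True
POP_JUMP_IF_FALSE → pop True; no jump
LOAD_FAST_LOAD_FAST x,c → push 2,13
BINARY_OP * → 2 * 13 = 26
STORE_FAST x → x=26
LOAD_CONST → push 2
LOAD_FAST i → push 1
BINARY_OP | → 2 | 1 = 3
STORE_FAST x → x=3
LOAD_FAST i → push 1
LOAD_CONST → push 1
BINARY_OP + → 1 + 1 = 2
STORE_FAST i → i=2
LOAD_FAST i → push 2
LOAD_CONST → push 4
COMPARE_OP bool(<) → 2 vs 4 = True
POP_JUMP_IF_FALSE → pop True; no jump
LOAD_FAST_LOAD_FAST x,c → push 3,13
BINARY_OP * → 3 * 13 = 39
STORE_FAST x → x=39
LOAD_CONST → push 2
LOAD_FAST i → push 2
BINARY_OP | → 2 | 2 = 2
STORE_FAST x → x=2
LOAD_FAST i → push 2
LOAD_CONST → push 1
BINARY_OP + → 2 + 1 = 3
STORE_FAST i → i=3
LOAD_FAST i → push 3
LOAD_CONST → push 4
COMPARE_OP bool(<) → 3 vs 4 = True
POP_JUMP_IF_FALSE → pop True; no jump
LOAD_FAST_LOAD_FAST x,c → push 2,13
BINARY_OP * → 2 * 13 = 26
STORE_FAST x → x=26
LOAD_CONST → push 2
LOAD_FAST i → push 3
BINARY_OP | → 2 | 3 = 3
STORE_FAST x → x=3
LOAD_FAST i → push 3
LOAD_CONST → push 1
BINARY_OP + → 3 + 1 = 4
STORE_FAST i → i=4
LOAD_FAST i → push 4
LOAD_CONST → push 4
COMPARE_OP bool(<) → 4 vs 4 = False
POP_JUMP_IF_FALSE → pop False; jump
LOAD_FAST x → push 3
RETURN_VALUE → return 3.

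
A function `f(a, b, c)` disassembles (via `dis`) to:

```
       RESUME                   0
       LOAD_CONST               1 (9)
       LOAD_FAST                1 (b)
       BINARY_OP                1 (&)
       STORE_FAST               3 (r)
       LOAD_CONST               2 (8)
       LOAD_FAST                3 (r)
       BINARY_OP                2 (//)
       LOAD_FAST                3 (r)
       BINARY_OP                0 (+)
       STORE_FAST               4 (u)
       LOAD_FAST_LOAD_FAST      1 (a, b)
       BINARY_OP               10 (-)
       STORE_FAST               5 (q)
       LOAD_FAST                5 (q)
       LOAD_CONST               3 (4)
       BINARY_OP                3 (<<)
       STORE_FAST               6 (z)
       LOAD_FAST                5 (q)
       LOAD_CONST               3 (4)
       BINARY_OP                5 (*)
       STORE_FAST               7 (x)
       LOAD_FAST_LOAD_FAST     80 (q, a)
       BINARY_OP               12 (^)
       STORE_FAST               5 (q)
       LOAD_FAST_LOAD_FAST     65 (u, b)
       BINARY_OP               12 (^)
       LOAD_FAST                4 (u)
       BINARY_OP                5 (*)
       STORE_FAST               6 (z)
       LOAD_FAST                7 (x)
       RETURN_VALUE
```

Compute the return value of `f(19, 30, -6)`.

LOAD_CONST → push 9. Stack: [9]
LOAD_FAST b → push 30. Stack: [9, 30]
BINARY_OP & → 9 & 30 = 8. Stack: [8]
STORE_FAST r → r=8. Stack: []
LOAD_CONST → push 8. Stack: [8]
LOAD_FAST r → push 8. Stack: [8, 8]
BINARY_OP // → 8 // 8 = 1. Stack: [1]
LOAD_FAST r → push 8. Stack: [1, 8]
BINARY_OP + → 1 + 8 = 9. Stack: [9]
STORE_FAST u → u=9. Stack: []
LOAD_FAST_LOAD_FAST a,b → push 19,30. Stack: [19, 30]
BINARY_OP - → 19 - 30 = -11. Stack: [-11]
STORE_FAST q → q=-11. Stack: []
LOAD_FAST q → push -11. Stack: [-11]
LOAD_CONST → push 4. Stack: [-11, 4]
BINARY_OP << → -11 << 4 = -176. Stack: [-176]
STORE_FAST z → z=-176. Stack: []
LOAD_FAST q → push -11. Stack: [-11]
LOAD_CONST → push 4. Stack: [-11, 4]
BINARY_OP * → -11 * 4 = -44. Stack: [-44]
STORE_FAST x → x=-44. Stack: []
LOAD_FAST_LOAD_FAST q,a → push -11,19. Stack: [-11, 19]
BINARY_OP ^ → -11 ^ 19 = -26. Stack: [-26]
STORE_FAST q → q=-26. Stack: []
LOAD_FAST_LOAD_FAST u,b → push 9,30. Stack: [9, 30]
BINARY_OP ^ → 9 ^ 30 = 23. Stack: [23]
LOAD_FAST u → push 9. Stack: [23, 9]
BINARY_OP * → 23 * 9 = 207. Stack: [207]
STORE_FAST z → z=207. Stack: []
LOAD_FAST x → push -44. Stack: [-44]
RETURN_VALUE → return -44.

-44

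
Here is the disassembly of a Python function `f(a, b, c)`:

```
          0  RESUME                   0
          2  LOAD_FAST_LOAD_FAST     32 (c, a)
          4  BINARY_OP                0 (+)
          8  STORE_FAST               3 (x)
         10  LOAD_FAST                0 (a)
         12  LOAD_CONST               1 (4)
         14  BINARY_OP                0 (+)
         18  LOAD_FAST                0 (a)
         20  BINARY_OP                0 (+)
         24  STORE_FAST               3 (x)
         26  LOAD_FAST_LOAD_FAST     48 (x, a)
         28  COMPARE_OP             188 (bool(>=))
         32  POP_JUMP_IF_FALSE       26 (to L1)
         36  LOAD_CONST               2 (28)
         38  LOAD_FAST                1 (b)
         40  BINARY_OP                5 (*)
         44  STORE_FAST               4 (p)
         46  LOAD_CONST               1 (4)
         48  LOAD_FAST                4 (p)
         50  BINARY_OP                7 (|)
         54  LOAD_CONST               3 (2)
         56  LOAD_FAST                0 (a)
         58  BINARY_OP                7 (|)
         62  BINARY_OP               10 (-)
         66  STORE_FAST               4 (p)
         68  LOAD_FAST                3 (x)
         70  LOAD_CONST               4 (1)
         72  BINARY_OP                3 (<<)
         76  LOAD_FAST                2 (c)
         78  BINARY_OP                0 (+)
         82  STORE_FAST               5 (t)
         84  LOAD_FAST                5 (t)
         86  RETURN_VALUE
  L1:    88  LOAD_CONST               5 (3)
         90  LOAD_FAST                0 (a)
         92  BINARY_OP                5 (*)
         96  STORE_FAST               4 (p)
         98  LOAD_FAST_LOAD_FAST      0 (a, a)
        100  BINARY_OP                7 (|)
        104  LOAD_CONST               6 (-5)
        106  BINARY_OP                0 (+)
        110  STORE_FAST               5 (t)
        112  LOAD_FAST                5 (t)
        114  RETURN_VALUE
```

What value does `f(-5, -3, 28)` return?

-10

LOAD_FAST_LOAD_FAST c,a → push 28,-5. Stack: [28, -5]
BINARY_OP + → 28 + -5 = 23. Stack: [23]
STORE_FAST x → x=23. Stack: []
LOAD_FAST a → push -5. Stack: [-5]
LOAD_CONST → push 4. Stack: [-5, 4]
BINARY_OP + → -5 + 4 = -1. Stack: [-1]
LOAD_FAST a → push -5. Stack: [-1, -5]
BINARY_OP + → -1 + -5 = -6. Stack: [-6]
STORE_FAST x → x=-6. Stack: []
LOAD_FAST_LOAD_FAST x,a → push -6,-5. Stack: [-6, -5]
COMPARE_OP bool(>=) → -6 vs -5 = False. Stack: [False]
POP_JUMP_IF_FALSE → pop False; jump. Stack: []
LOAD_CONST → push 3. Stack: [3]
LOAD_FAST a → push -5. Stack: [3, -5]
BINARY_OP * → 3 * -5 = -15. Stack: [-15]
STORE_FAST p → p=-15. Stack: []
LOAD_FAST_LOAD_FAST a,a → push -5,-5. Stack: [-5, -5]
BINARY_OP | → -5 | -5 = -5. Stack: [-5]
LOAD_CONST → push -5. Stack: [-5, -5]
BINARY_OP + → -5 + -5 = -10. Stack: [-10]
STORE_FAST t → t=-10. Stack: []
LOAD_FAST t → push -10. Stack: [-10]
RETURN_VALUE → return -10.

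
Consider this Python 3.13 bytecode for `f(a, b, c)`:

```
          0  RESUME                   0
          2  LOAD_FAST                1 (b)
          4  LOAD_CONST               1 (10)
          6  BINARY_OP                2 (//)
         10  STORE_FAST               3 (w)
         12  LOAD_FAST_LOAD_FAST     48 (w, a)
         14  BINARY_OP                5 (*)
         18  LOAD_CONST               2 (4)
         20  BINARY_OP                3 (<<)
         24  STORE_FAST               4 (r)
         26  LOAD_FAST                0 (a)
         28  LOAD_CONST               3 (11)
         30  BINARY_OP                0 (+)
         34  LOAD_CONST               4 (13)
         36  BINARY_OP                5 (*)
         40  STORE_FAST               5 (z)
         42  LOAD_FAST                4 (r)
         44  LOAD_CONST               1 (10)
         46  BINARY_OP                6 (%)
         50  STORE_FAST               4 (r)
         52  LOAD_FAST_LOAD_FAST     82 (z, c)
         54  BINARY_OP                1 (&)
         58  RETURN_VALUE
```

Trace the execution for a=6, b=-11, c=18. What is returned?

16

LOAD_FAST b → push -11. Stack: [-11]
LOAD_CONST → push 10. Stack: [-11, 10]
BINARY_OP // → -11 // 10 = -2. Stack: [-2]
STORE_FAST w → w=-2. Stack: []
LOAD_FAST_LOAD_FAST w,a → push -2,6. Stack: [-2, 6]
BINARY_OP * → -2 * 6 = -12. Stack: [-12]
LOAD_CONST → push 4. Stack: [-12, 4]
BINARY_OP << → -12 << 4 = -192. Stack: [-192]
STORE_FAST r → r=-192. Stack: []
LOAD_FAST a → push 6. Stack: [6]
LOAD_CONST → push 11. Stack: [6, 11]
BINARY_OP + → 6 + 11 = 17. Stack: [17]
LOAD_CONST → push 13. Stack: [17, 13]
BINARY_OP * → 17 * 13 = 221. Stack: [221]
STORE_FAST z → z=221. Stack: []
LOAD_FAST r → push -192. Stack: [-192]
LOAD_CONST → push 10. Stack: [-192, 10]
BINARY_OP % → -192 % 10 = 8. Stack: [8]
STORE_FAST r → r=8. Stack: []
LOAD_FAST_LOAD_FAST z,c → push 221,18. Stack: [221, 18]
BINARY_OP & → 221 & 18 = 16. Stack: [16]
RETURN_VALUE → return 16.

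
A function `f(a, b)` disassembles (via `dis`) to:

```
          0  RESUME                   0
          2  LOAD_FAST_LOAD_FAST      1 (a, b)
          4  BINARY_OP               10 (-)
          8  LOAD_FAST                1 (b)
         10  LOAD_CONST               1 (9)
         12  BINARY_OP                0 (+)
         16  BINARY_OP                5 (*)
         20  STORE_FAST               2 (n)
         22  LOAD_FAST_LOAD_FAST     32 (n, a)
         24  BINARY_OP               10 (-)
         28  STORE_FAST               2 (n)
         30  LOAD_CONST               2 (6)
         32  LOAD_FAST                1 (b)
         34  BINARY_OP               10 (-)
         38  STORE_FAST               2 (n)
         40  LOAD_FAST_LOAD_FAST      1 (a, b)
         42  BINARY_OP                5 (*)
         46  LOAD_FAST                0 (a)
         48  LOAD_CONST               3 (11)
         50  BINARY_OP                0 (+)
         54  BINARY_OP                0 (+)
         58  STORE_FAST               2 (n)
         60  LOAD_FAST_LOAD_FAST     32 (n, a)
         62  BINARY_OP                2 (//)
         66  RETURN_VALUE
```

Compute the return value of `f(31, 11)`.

12

LOAD_FAST_LOAD_FAST a,b → push 31,11. Stack: [31, 11]
BINARY_OP - → 31 - 11 = 20. Stack: [20]
LOAD_FAST b → push 11. Stack: [20, 11]
LOAD_CONST → push 9. Stack: [20, 11, 9]
BINARY_OP + → 11 + 9 = 20. Stack: [20, 20]
BINARY_OP * → 20 * 20 = 400. Stack: [400]
STORE_FAST n → n=400. Stack: []
LOAD_FAST_LOAD_FAST n,a → push 400,31. Stack: [400, 31]
BINARY_OP - → 400 - 31 = 369. Stack: [369]
STORE_FAST n → n=369. Stack: []
LOAD_CONST → push 6. Stack: [6]
LOAD_FAST b → push 11. Stack: [6, 11]
BINARY_OP - → 6 - 11 = -5. Stack: [-5]
STORE_FAST n → n=-5. Stack: []
LOAD_FAST_LOAD_FAST a,b → push 31,11. Stack: [31, 11]
BINARY_OP * → 31 * 11 = 341. Stack: [341]
LOAD_FAST a → push 31. Stack: [341, 31]
LOAD_CONST → push 11. Stack: [341, 31, 11]
BINARY_OP + → 31 + 11 = 42. Stack: [341, 42]
BINARY_OP + → 341 + 42 = 383. Stack: [383]
STORE_FAST n → n=383. Stack: []
LOAD_FAST_LOAD_FAST n,a → push 383,31. Stack: [383, 31]
BINARY_OP // → 383 // 31 = 12. Stack: [12]
RETURN_VALUE → return 12.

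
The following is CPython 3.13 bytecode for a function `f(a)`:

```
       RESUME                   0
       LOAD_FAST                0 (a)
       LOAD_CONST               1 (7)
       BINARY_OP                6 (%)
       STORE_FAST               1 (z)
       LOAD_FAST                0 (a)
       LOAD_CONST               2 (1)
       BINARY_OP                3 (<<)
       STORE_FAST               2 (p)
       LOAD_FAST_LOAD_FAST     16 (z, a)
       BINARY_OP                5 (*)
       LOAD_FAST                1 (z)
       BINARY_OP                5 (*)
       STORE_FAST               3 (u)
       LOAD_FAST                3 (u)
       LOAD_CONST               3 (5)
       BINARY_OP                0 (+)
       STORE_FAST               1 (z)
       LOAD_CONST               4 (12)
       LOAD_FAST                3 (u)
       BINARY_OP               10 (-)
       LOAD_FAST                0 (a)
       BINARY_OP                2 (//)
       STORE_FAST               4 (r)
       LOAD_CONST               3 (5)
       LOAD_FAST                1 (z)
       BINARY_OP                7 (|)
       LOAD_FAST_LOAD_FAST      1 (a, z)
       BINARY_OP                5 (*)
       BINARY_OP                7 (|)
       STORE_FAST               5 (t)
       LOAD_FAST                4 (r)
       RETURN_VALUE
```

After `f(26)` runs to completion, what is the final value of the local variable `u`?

650

LOAD_FAST a → push 26. Stack: [26]
LOAD_CONST → push 7. Stack: [26, 7]
BINARY_OP % → 26 % 7 = 5. Stack: [5]
STORE_FAST z → z=5. Stack: []
LOAD_FAST a → push 26. Stack: [26]
LOAD_CONST → push 1. Stack: [26, 1]
BINARY_OP << → 26 << 1 = 52. Stack: [52]
STORE_FAST p → p=52. Stack: []
LOAD_FAST_LOAD_FAST z,a → push 5,26. Stack: [5, 26]
BINARY_OP * → 5 * 26 = 130. Stack: [130]
LOAD_FAST z → push 5. Stack: [130, 5]
BINARY_OP * → 130 * 5 = 650. Stack: [650]
STORE_FAST u → u=650. Stack: []
LOAD_FAST u → push 650. Stack: [650]
LOAD_CONST → push 5. Stack: [650, 5]
BINARY_OP + → 650 + 5 = 655. Stack: [655]
STORE_FAST z → z=655. Stack: []
LOAD_CONST → push 12. Stack: [12]
LOAD_FAST u → push 650. Stack: [12, 650]
BINARY_OP - → 12 - 650 = -638. Stack: [-638]
LOAD_FAST a → push 26. Stack: [-638, 26]
BINARY_OP // → -638 // 26 = -25. Stack: [-25]
STORE_FAST r → r=-25. Stack: []
LOAD_CONST → push 5. Stack: [5]
LOAD_FAST z → push 655. Stack: [5, 655]
BINARY_OP | → 5 | 655 = 655. Stack: [655]
LOAD_FAST_LOAD_FAST a,z → push 26,655. Stack: [655, 26, 655]
BINARY_OP * → 26 * 655 = 17030. Stack: [655, 17030]
BINARY_OP | → 655 | 17030 = 17039. Stack: [17039]
STORE_FAST t → t=17039. Stack: []
LOAD_FAST r → push -25. Stack: [-25]
RETURN_VALUE → return -25.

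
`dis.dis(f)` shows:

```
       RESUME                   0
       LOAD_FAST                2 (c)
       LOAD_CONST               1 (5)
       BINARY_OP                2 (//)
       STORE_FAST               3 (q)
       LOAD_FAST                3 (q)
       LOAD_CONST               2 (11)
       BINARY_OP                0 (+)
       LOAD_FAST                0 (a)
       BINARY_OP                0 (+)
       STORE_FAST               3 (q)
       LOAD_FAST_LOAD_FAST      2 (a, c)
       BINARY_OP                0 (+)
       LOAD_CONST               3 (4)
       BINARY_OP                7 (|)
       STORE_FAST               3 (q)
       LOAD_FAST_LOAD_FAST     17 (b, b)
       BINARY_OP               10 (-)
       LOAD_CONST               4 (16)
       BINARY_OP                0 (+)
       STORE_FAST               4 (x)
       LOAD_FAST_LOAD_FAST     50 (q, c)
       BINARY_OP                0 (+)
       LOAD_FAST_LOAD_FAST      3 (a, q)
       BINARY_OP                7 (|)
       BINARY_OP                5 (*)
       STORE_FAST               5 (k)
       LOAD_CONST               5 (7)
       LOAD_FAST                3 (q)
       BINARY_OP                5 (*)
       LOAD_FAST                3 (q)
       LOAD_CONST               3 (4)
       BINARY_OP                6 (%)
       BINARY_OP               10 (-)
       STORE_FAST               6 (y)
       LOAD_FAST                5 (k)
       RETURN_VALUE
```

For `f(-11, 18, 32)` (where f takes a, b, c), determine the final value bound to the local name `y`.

LOAD_FAST c → push 32. Stack: [32]
LOAD_CONST → push 5. Stack: [32, 5]
BINARY_OP // → 32 // 5 = 6. Stack: [6]
STORE_FAST q → q=6. Stack: []
LOAD_FAST q → push 6. Stack: [6]
LOAD_CONST → push 11. Stack: [6, 11]
BINARY_OP + → 6 + 11 = 17. Stack: [17]
LOAD_FAST a → push -11. Stack: [17, -11]
BINARY_OP + → 17 + -11 = 6. Stack: [6]
STORE_FAST q → q=6. Stack: []
LOAD_FAST_LOAD_FAST a,c → push -11,32. Stack: [-11, 32]
BINARY_OP + → -11 + 32 = 21. Stack: [21]
LOAD_CONST → push 4. Stack: [21, 4]
BINARY_OP | → 21 | 4 = 21. Stack: [21]
STORE_FAST q → q=21. Stack: []
LOAD_FAST_LOAD_FAST b,b → push 18,18. Stack: [18, 18]
BINARY_OP - → 18 - 18 = 0. Stack: [0]
LOAD_CONST → push 16. Stack: [0, 16]
BINARY_OP + → 0 + 16 = 16. Stack: [16]
STORE_FAST x → x=16. Stack: []
LOAD_FAST_LOAD_FAST q,c → push 21,32. Stack: [21, 32]
BINARY_OP + → 21 + 32 = 53. Stack: [53]
LOAD_FAST_LOAD_FAST a,q → push -11,21. Stack: [53, -11, 21]
BINARY_OP | → -11 | 21 = -11. Stack: [53, -11]
BINARY_OP * → 53 * -11 = -583. Stack: [-583]
STORE_FAST k → k=-583. Stack: []
LOAD_CONST → push 7. Stack: [7]
LOAD_FAST q → push 21. Stack: [7, 21]
BINARY_OP * → 7 * 21 = 147. Stack: [147]
LOAD_FAST q → push 21. Stack: [147, 21]
LOAD_CONST → push 4. Stack: [147, 21, 4]
BINARY_OP % → 21 % 4 = 1. Stack: [147, 1]
BINARY_OP - → 147 - 1 = 146. Stack: [146]
STORE_FAST y → y=146. Stack: []
LOAD_FAST k → push -583. Stack: [-583]
RETURN_VALUE → return -583.

146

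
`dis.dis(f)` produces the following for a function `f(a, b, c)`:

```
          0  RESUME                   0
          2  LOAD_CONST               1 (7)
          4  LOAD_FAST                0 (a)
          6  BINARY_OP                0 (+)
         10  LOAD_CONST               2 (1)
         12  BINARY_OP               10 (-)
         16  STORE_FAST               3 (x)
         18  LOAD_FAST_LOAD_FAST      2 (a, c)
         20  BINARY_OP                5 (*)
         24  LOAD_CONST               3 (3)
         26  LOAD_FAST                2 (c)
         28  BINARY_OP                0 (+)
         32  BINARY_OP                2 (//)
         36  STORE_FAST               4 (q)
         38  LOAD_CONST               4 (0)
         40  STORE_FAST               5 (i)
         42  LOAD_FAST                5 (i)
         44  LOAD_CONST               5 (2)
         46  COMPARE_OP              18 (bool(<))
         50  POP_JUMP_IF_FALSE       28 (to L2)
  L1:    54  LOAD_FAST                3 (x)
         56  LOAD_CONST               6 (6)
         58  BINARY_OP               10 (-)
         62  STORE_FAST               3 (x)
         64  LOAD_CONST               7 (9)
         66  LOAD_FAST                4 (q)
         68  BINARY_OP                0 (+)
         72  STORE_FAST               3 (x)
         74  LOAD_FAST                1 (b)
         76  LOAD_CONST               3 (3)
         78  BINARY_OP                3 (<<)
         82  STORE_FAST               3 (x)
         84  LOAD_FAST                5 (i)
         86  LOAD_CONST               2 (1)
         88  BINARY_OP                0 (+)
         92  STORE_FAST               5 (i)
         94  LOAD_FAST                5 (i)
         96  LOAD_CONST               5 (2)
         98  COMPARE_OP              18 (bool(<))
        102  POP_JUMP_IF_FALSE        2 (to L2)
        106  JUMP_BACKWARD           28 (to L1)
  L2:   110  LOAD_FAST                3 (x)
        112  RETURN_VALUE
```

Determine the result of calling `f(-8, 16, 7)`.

LOAD_CONST → push 7. Stack: [7]
LOAD_FAST a → push -8. Stack: [7, -8]
BINARY_OP + → 7 + -8 = -1. Stack: [-1]
LOAD_CONST → push 1. Stack: [-1, 1]
BINARY_OP - → -1 - 1 = -2. Stack: [-2]
STORE_FAST x → x=-2. Stack: []
LOAD_FAST_LOAD_FAST a,c → push -8,7. Stack: [-8, 7]
BINARY_OP * → -8 * 7 = -56. Stack: [-56]
LOAD_CONST → push 3. Stack: [-56, 3]
LOAD_FAST c → push 7. Stack: [-56, 3, 7]
BINARY_OP + → 3 + 7 = 10. Stack: [-56, 10]
BINARY_OP // → -56 // 10 = -6. Stack: [-6]
STORE_FAST q → q=-6. Stack: []
LOAD_CONST → push 0. Stack: [0]
STORE_FAST i → i=0. Stack: []
LOAD_FAST i → push 0. Stack: [0]
LOAD_CONST → push 2. Stack: [0, 2]
COMPARE_OP bool(<) → 0 vs 2 = True. Stack: [True]
POP_JUMP_IF_FALSE → pop True; no jump. Stack: []
LOAD_FAST x → push -2. Stack: [-2]
LOAD_CONST → push 6. Stack: [-2, 6]
BINARY_OP - → -2 - 6 = -8. Stack: [-8]
STORE_FAST x → x=-8. Stack: []
LOAD_CONST → push 9. Stack: [9]
LOAD_FAST q → push -6. Stack: [9, -6]
BINARY_OP + → 9 + -6 = 3. Stack: [3]
STORE_FAST x → x=3. Stack: []
LOAD_FAST b → push 16. Stack: [16]
LOAD_CONST → push 3. Stack: [16, 3]
BINARY_OP << → 16 << 3 = 128. Stack: [128]
STORE_FAST x → x=128. Stack: []
LOAD_FAST i → push 0. Stack: [0]
LOAD_CONST → push 1. Stack: [0, 1]
BINARY_OP + → 0 + 1 = 1. Stack: [1]
STORE_FAST i → i=1. Stack: []
LOAD_FAST i → push 1. Stack: [1]
LOAD_CONST → push 2. Stack: [1, 2]
COMPARE_OP bool(<) → 1 vs 2 = True. Stack: [True]
POP_JUMP_IF_FALSE → pop True; no jump. Stack: []
LOAD_FAST x → push 128. Stack: [128]
LOAD_CONST → push 6. Stack: [128, 6]
BINARY_OP - → 128 - 6 = 122. Stack: [122]
STORE_FAST x → x=122. Stack: []
LOAD_CONST → push 9. Stack: [9]
LOAD_FAST q → push -6. Stack: [9, -6]
BINARY_OP + → 9 + -6 = 3. Stack: [3]
STORE_FAST x → x=3. Stack: []
LOAD_FAST b → push 16. Stack: [16]
LOAD_CONST → push 3. Stack: [16, 3]
BINARY_OP << → 16 << 3 = 128. Stack: [128]
STORE_FAST x → x=128. Stack: []
LOAD_FAST i → push 1. Stack: [1]
LOAD_CONST → push 1. Stack: [1, 1]
BINARY_OP + → 1 + 1 = 2. Stack: [2]
STORE_FAST i → i=2. Stack: []
LOAD_FAST i → push 2. Stack: [2]
LOAD_CONST → push 2. Stack: [2, 2]
COMPARE_OP bool(<) → 2 vs 2 = False. Stack: [False]
POP_JUMP_IF_FALSE → pop False; jump. Stack: []
LOAD_FAST x → push 128. Stack: [128]
RETURN_VALUE → return 128.

128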